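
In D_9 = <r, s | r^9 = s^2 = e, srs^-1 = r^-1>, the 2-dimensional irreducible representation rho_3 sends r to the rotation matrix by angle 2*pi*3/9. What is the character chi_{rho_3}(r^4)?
chi_{rho_3}(r^4) = 2*cos(2*pi*3*4/9) = -1

Solution. rho_3(r^4) is rotation by angle 2*pi*3*4/9, whose trace is 2*cos(2*pi*3*4/9) = -1.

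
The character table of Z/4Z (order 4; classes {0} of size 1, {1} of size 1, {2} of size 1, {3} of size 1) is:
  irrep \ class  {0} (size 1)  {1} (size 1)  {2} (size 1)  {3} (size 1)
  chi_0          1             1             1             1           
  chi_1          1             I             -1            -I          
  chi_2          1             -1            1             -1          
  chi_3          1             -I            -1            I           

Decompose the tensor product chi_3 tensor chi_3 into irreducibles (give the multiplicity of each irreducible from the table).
chi_3 tensor chi_3 = chi_2 (all other irreducibles have multiplicity 0).

Justification: The character of a tensor product is the pointwise product (chi_3 * chi_3)(C) = chi_3(C) * chi_3(C):
  {0}: (1)*(1), {1}: (-I)*(-I), {2}: (-1)*(-1), {3}: (I)*(I)
so (chi_3 * chi_3) takes values
  {0} -> 1, {1} -> -1, {2} -> 1, {3} -> -1.
Now take the inner product of this character with each irreducible chi from the table, <chi_3*chi_3, chi> = (1/4) sum_C |C| (chi_3*chi_3)(C) conj(chi(C)):
  <chi_3*chi_3, chi_0> = (1/4)[1*(1)*conj(1) + 1*(-1)*conj(1) + 1*(1)*conj(1) + 1*(-1)*conj(1)]
      = (1/4)[(1) + (-1) + (1) + (-1)] = 0/4 = 0
  <chi_3*chi_3, chi_1> = (1/4)[1*(1)*conj(1) + 1*(-1)*conj(I) + 1*(1)*conj(-1) + 1*(-1)*conj(-I)]
      = (1/4)[(1) + (I) + (-1) + (-I)] = 0/4 = 0
  <chi_3*chi_3, chi_2> = (1/4)[1*(1)*conj(1) + 1*(-1)*conj(-1) + 1*(1)*conj(1) + 1*(-1)*conj(-1)]
      = (1/4)[(1) + (1) + (1) + (1)] = 4/4 = 1
  <chi_3*chi_3, chi_3> = (1/4)[1*(1)*conj(1) + 1*(-1)*conj(-I) + 1*(1)*conj(-1) + 1*(-1)*conj(I)]
      = (1/4)[(1) + (-I) + (-1) + (I)] = 0/4 = 0
(Exp terms are combined using exp(i*s)*conj(exp(i*t)) = exp(i*(s-t)), and sums of them are collapsed using the identity that for every m > 1 the m distinct m-th roots of unity sum to 0, e.g. 1 + exp(2*I*pi/3) + exp(-2*I*pi/3) = 0.)
Hence the multiplicities are chi_2: 1. Dimension check: dim(chi_3)*dim(chi_3) = 1*1 = 1 and sum (mult * dim) = 1*1 = 1.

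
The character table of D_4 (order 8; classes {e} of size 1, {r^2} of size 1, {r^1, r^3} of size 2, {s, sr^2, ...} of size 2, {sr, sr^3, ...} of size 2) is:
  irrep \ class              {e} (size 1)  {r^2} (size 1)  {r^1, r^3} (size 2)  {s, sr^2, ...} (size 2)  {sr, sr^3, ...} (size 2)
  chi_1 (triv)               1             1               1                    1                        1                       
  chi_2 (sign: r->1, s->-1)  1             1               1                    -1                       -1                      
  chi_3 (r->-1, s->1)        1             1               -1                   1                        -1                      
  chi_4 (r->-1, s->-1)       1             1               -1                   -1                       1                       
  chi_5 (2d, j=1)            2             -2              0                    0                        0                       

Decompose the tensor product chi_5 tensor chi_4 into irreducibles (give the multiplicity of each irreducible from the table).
chi_5 tensor chi_4 = chi_5 (all other irreducibles have multiplicity 0).

Solution. The character of a tensor product is the pointwise product (chi_5 * chi_4)(C) = chi_5(C) * chi_4(C):
  {e}: (2)*(1), {r^2}: (-2)*(1), {r^1, r^3}: (0)*(-1), {s, sr^2, ...}: (0)*(-1), {sr, sr^3, ...}: (0)*(1)
so (chi_5 * chi_4) takes values
  {e} -> 2, {r^2} -> -2, {r^1, r^3} -> 0, {s, sr^2, ...} -> 0, {sr, sr^3, ...} -> 0.
Now take the inner product of this character with each irreducible chi from the table, <chi_5*chi_4, chi> = (1/8) sum_C |C| (chi_5*chi_4)(C) conj(chi(C)):
  <chi_5*chi_4, chi_1> = (1/8)[1*(2)*conj(1) + 1*(-2)*conj(1) + 2*(0)*conj(1) + 2*(0)*conj(1) + 2*(0)*conj(1)]
      = (1/8)[(2) + (-2) + (0) + (0) + (0)] = 0/8 = 0
  <chi_5*chi_4, chi_2> = (1/8)[1*(2)*conj(1) + 1*(-2)*conj(1) + 2*(0)*conj(1) + 2*(0)*conj(-1) + 2*(0)*conj(-1)]
      = (1/8)[(2) + (-2) + (0) + (0) + (0)] = 0/8 = 0
  <chi_5*chi_4, chi_3> = (1/8)[1*(2)*conj(1) + 1*(-2)*conj(1) + 2*(0)*conj(-1) + 2*(0)*conj(1) + 2*(0)*conj(-1)]
      = (1/8)[(2) + (-2) + (0) + (0) + (0)] = 0/8 = 0
  <chi_5*chi_4, chi_4> = (1/8)[1*(2)*conj(1) + 1*(-2)*conj(1) + 2*(0)*conj(-1) + 2*(0)*conj(-1) + 2*(0)*conj(1)]
      = (1/8)[(2) + (-2) + (0) + (0) + (0)] = 0/8 = 0
  <chi_5*chi_4, chi_5> = (1/8)[1*(2)*conj(2) + 1*(-2)*conj(-2) + 2*(0)*conj(0) + 2*(0)*conj(0) + 2*(0)*conj(0)]
      = (1/8)[(4) + (4) + (0) + (0) + (0)] = 8/8 = 1
Hence the multiplicities are chi_5: 1. Dimension check: dim(chi_5)*dim(chi_4) = 2*1 = 2 and sum (mult * dim) = 1*2 = 2.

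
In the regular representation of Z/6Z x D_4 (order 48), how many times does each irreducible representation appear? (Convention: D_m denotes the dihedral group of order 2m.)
Each irreducible V_i of dimension d_i appears with multiplicity d_i, i.e. rho_reg = (direct sum over all irreducibles V_i) d_i V_i. The irreducible dimensions for Z/6Z x D_4 are 1, 1, 1, 1, 1, 1, 1, 1, 1, 1, 1, 1, 1, 1, 1, 1, 1, 1, 1, 1, 1, 1, 1, 1, 2, 2, 2, 2, 2, 2: 24 irreducibles of dimension 1, each with multiplicity 1; 6 irreducibles of dimension 2, each with multiplicity 2. Total dimension 24*1*1 + 6*2*2 = 48 = |G|.

Explanation: General theorem: in the regular representation of a finite group G, each irreducible appears with multiplicity equal to its dimension. Check: dim(rho_reg) = sum d_i^2 = 1 + 1 + 1 + 1 + 1 + 1 + 1 + 1 + 1 + 1 + 1 + 1 + 1 + 1 + 1 + 1 + 1 + 1 + 1 + 1 + 1 + 1 + 1 + 1 + 4 + 4 + 4 + 4 + 4 + 4 = 48 = |G|.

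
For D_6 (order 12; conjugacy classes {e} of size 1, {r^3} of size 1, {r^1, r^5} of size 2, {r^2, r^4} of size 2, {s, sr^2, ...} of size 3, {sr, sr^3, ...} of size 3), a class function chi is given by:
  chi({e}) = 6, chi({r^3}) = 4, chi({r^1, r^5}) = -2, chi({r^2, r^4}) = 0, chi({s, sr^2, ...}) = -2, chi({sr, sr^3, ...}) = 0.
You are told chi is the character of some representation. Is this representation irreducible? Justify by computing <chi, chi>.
Not irreducible (reducible): <chi, chi> = 6 > 1.

Working: <chi, chi> = (1/|G|) sum_C |C| * |chi(C)|^2 = (1/12)[1*|6|^2 + 1*|4|^2 + 2*|-2|^2 + 2*|0|^2 + 3*|-2|^2 + 3*|0|^2]
  = (1/12)[(36) + (16) + (8) + (0) + (12) + (0)] = 72/12 = 6.
A character is irreducible iff <chi, chi> = 1, so this representation is reducible.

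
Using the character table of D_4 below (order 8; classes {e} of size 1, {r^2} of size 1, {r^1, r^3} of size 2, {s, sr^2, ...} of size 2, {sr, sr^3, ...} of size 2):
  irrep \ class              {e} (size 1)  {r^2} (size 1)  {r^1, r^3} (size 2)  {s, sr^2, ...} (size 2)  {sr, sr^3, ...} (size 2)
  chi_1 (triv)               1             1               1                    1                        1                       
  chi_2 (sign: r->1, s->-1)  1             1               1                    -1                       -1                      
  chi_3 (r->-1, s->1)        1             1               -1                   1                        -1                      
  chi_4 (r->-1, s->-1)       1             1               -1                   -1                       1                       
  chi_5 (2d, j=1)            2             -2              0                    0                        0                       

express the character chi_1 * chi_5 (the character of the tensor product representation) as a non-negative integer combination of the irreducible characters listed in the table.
chi_1 tensor chi_5 = chi_5 (all other irreducibles have multiplicity 0).

Working: The character of a tensor product is the pointwise product (chi_1 * chi_5)(C) = chi_1(C) * chi_5(C):
  {e}: (1)*(2), {r^2}: (1)*(-2), {r^1, r^3}: (1)*(0), {s, sr^2, ...}: (1)*(0), {sr, sr^3, ...}: (1)*(0)
so (chi_1 * chi_5) takes values
  {e} -> 2, {r^2} -> -2, {r^1, r^3} -> 0, {s, sr^2, ...} -> 0, {sr, sr^3, ...} -> 0.
Now take the inner product of this character with each irreducible chi from the table, <chi_1*chi_5, chi> = (1/8) sum_C |C| (chi_1*chi_5)(C) conj(chi(C)):
  <chi_1*chi_5, chi_1> = (1/8)[1*(2)*conj(1) + 1*(-2)*conj(1) + 2*(0)*conj(1) + 2*(0)*conj(1) + 2*(0)*conj(1)]
      = (1/8)[(2) + (-2) + (0) + (0) + (0)] = 0/8 = 0
  <chi_1*chi_5, chi_2> = (1/8)[1*(2)*conj(1) + 1*(-2)*conj(1) + 2*(0)*conj(1) + 2*(0)*conj(-1) + 2*(0)*conj(-1)]
      = (1/8)[(2) + (-2) + (0) + (0) + (0)] = 0/8 = 0
  <chi_1*chi_5, chi_3> = (1/8)[1*(2)*conj(1) + 1*(-2)*conj(1) + 2*(0)*conj(-1) + 2*(0)*conj(1) + 2*(0)*conj(-1)]
      = (1/8)[(2) + (-2) + (0) + (0) + (0)] = 0/8 = 0
  <chi_1*chi_5, chi_4> = (1/8)[1*(2)*conj(1) + 1*(-2)*conj(1) + 2*(0)*conj(-1) + 2*(0)*conj(-1) + 2*(0)*conj(1)]
      = (1/8)[(2) + (-2) + (0) + (0) + (0)] = 0/8 = 0
  <chi_1*chi_5, chi_5> = (1/8)[1*(2)*conj(2) + 1*(-2)*conj(-2) + 2*(0)*conj(0) + 2*(0)*conj(0) + 2*(0)*conj(0)]
      = (1/8)[(4) + (4) + (0) + (0) + (0)] = 8/8 = 1
Hence the multiplicities are chi_5: 1. Dimension check: dim(chi_1)*dim(chi_5) = 1*2 = 2 and sum (mult * dim) = 1*2 = 2.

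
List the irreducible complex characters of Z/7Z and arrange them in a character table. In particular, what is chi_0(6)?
Character table of Z/7Z (irreps indexed chi_0,...,chi_6 with chi_k(m) = zeta_7^(k*m), zeta_7 = exp(2*pi*i/7)):
  irrep \ class  {0} (size 1)  {1} (size 1)    {2} (size 1)    {3} (size 1)    {4} (size 1)    {5} (size 1)    {6} (size 1)  
  chi_0          1             1               1               1               1               1               1             
  chi_1          1             exp(2*I*pi/7)   exp(4*I*pi/7)   exp(6*I*pi/7)   exp(-6*I*pi/7)  exp(-4*I*pi/7)  exp(-2*I*pi/7)
  chi_2          1             exp(4*I*pi/7)   exp(-6*I*pi/7)  exp(-2*I*pi/7)  exp(2*I*pi/7)   exp(6*I*pi/7)   exp(-4*I*pi/7)
  chi_3          1             exp(6*I*pi/7)   exp(-2*I*pi/7)  exp(4*I*pi/7)   exp(-4*I*pi/7)  exp(2*I*pi/7)   exp(-6*I*pi/7)
  chi_4          1             exp(-6*I*pi/7)  exp(2*I*pi/7)   exp(-4*I*pi/7)  exp(4*I*pi/7)   exp(-2*I*pi/7)  exp(6*I*pi/7) 
  chi_5          1             exp(-4*I*pi/7)  exp(6*I*pi/7)   exp(2*I*pi/7)   exp(-2*I*pi/7)  exp(-6*I*pi/7)  exp(4*I*pi/7) 
  chi_6          1             exp(-2*I*pi/7)  exp(-4*I*pi/7)  exp(-6*I*pi/7)  exp(6*I*pi/7)   exp(4*I*pi/7)   exp(2*I*pi/7) 

Spot check: chi_0(6) = zeta_7^(0*6) = zeta_7^0 = 1.

Details: Z/7Z is abelian, so all 7 irreducible complex representations are 1-dimensional. They are given by chi_k(m) = zeta_7^(k*m) for k = 0,...,6. Row orthogonality: sum_m chi_k(m) conj(chi_l(m)) = 7 * [k = l].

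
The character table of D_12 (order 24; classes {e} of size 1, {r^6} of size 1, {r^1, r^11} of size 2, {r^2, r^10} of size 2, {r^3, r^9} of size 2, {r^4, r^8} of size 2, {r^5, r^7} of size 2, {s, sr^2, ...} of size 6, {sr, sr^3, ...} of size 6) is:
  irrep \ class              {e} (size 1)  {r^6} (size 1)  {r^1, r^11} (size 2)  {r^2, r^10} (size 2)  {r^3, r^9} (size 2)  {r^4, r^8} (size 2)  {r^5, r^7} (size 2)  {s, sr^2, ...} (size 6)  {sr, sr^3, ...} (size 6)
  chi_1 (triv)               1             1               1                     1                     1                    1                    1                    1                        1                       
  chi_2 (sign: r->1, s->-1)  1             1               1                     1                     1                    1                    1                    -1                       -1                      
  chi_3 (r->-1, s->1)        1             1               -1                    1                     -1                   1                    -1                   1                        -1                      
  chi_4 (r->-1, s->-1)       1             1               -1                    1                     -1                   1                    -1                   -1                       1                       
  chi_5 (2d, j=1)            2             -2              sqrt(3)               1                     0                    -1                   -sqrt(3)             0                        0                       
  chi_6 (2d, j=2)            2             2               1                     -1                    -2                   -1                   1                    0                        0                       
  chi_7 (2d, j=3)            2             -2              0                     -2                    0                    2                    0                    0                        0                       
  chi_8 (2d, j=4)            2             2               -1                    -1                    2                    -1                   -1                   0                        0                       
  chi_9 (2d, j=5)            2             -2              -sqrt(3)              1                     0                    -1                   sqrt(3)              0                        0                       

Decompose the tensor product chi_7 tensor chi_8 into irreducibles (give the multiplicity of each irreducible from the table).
chi_7 tensor chi_8 = chi_5 + chi_9 (all other irreducibles have multiplicity 0).

Derivation: The character of a tensor product is the pointwise product (chi_7 * chi_8)(C) = chi_7(C) * chi_8(C):
  {e}: (2)*(2), {r^6}: (-2)*(2), {r^1, r^11}: (0)*(-1), {r^2, r^10}: (-2)*(-1), {r^3, r^9}: (0)*(2), {r^4, r^8}: (2)*(-1), {r^5, r^7}: (0)*(-1), {s, sr^2, ...}: (0)*(0), {sr, sr^3, ...}: (0)*(0)
so (chi_7 * chi_8) takes values
  {e} -> 4, {r^6} -> -4, {r^1, r^11} -> 0, {r^2, r^10} -> 2, {r^3, r^9} -> 0, {r^4, r^8} -> -2, {r^5, r^7} -> 0, {s, sr^2, ...} -> 0, {sr, sr^3, ...} -> 0.
Now take the inner product of this character with each irreducible chi from the table, <chi_7*chi_8, chi> = (1/24) sum_C |C| (chi_7*chi_8)(C) conj(chi(C)):
  <chi_7*chi_8, chi_1> = (1/24)[1*(4)*conj(1) + 1*(-4)*conj(1) + 2*(0)*conj(1) + 2*(2)*conj(1) + 2*(0)*conj(1) + 2*(-2)*conj(1) + 2*(0)*conj(1) + 6*(0)*conj(1) + 6*(0)*conj(1)]
      = (1/24)[(4) + (-4) + (0) + (4) + (0) + (-4) + (0) + (0) + (0)] = 0/24 = 0
  <chi_7*chi_8, chi_2> = (1/24)[1*(4)*conj(1) + 1*(-4)*conj(1) + 2*(0)*conj(1) + 2*(2)*conj(1) + 2*(0)*conj(1) + 2*(-2)*conj(1) + 2*(0)*conj(1) + 6*(0)*conj(-1) + 6*(0)*conj(-1)]
      = (1/24)[(4) + (-4) + (0) + (4) + (0) + (-4) + (0) + (0) + (0)] = 0/24 = 0
  <chi_7*chi_8, chi_3> = (1/24)[1*(4)*conj(1) + 1*(-4)*conj(1) + 2*(0)*conj(-1) + 2*(2)*conj(1) + 2*(0)*conj(-1) + 2*(-2)*conj(1) + 2*(0)*conj(-1) + 6*(0)*conj(1) + 6*(0)*conj(-1)]
      = (1/24)[(4) + (-4) + (0) + (4) + (0) + (-4) + (0) + (0) + (0)] = 0/24 = 0
  <chi_7*chi_8, chi_4> = (1/24)[1*(4)*conj(1) + 1*(-4)*conj(1) + 2*(0)*conj(-1) + 2*(2)*conj(1) + 2*(0)*conj(-1) + 2*(-2)*conj(1) + 2*(0)*conj(-1) + 6*(0)*conj(-1) + 6*(0)*conj(1)]
      = (1/24)[(4) + (-4) + (0) + (4) + (0) + (-4) + (0) + (0) + (0)] = 0/24 = 0
  <chi_7*chi_8, chi_5> = (1/24)[1*(4)*conj(2) + 1*(-4)*conj(-2) + 2*(0)*conj(sqrt(3)) + 2*(2)*conj(1) + 2*(0)*conj(0) + 2*(-2)*conj(-1) + 2*(0)*conj(-sqrt(3)) + 6*(0)*conj(0) + 6*(0)*conj(0)]
      = (1/24)[(8) + (8) + (0) + (4) + (0) + (4) + (0) + (0) + (0)] = 24/24 = 1
  <chi_7*chi_8, chi_6> = (1/24)[1*(4)*conj(2) + 1*(-4)*conj(2) + 2*(0)*conj(1) + 2*(2)*conj(-1) + 2*(0)*conj(-2) + 2*(-2)*conj(-1) + 2*(0)*conj(1) + 6*(0)*conj(0) + 6*(0)*conj(0)]
      = (1/24)[(8) + (-8) + (0) + (-4) + (0) + (4) + (0) + (0) + (0)] = 0/24 = 0
  <chi_7*chi_8, chi_7> = (1/24)[1*(4)*conj(2) + 1*(-4)*conj(-2) + 2*(0)*conj(0) + 2*(2)*conj(-2) + 2*(0)*conj(0) + 2*(-2)*conj(2) + 2*(0)*conj(0) + 6*(0)*conj(0) + 6*(0)*conj(0)]
      = (1/24)[(8) + (8) + (0) + (-8) + (0) + (-8) + (0) + (0) + (0)] = 0/24 = 0
  <chi_7*chi_8, chi_8> = (1/24)[1*(4)*conj(2) + 1*(-4)*conj(2) + 2*(0)*conj(-1) + 2*(2)*conj(-1) + 2*(0)*conj(2) + 2*(-2)*conj(-1) + 2*(0)*conj(-1) + 6*(0)*conj(0) + 6*(0)*conj(0)]
      = (1/24)[(8) + (-8) + (0) + (-4) + (0) + (4) + (0) + (0) + (0)] = 0/24 = 0
  <chi_7*chi_8, chi_9> = (1/24)[1*(4)*conj(2) + 1*(-4)*conj(-2) + 2*(0)*conj(-sqrt(3)) + 2*(2)*conj(1) + 2*(0)*conj(0) + 2*(-2)*conj(-1) + 2*(0)*conj(sqrt(3)) + 6*(0)*conj(0) + 6*(0)*conj(0)]
      = (1/24)[(8) + (8) + (0) + (4) + (0) + (4) + (0) + (0) + (0)] = 24/24 = 1
Hence the multiplicities are chi_5: 1, chi_9: 1. Dimension check: dim(chi_7)*dim(chi_8) = 2*2 = 4 and sum (mult * dim) = 1*2 + 1*2 = 4.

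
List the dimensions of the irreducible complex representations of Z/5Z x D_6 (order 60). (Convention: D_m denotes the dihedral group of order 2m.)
Dimensions: 1, 1, 1, 1, 1, 1, 1, 1, 1, 1, 1, 1, 1, 1, 1, 1, 1, 1, 1, 1, 2, 2, 2, 2, 2, 2, 2, 2, 2, 2

Justification: There are 30 irreducibles (= number of conjugacy classes). Their dimensions d_i satisfy sum d_i^2 = |G| = 60: 1 + 1 + 1 + 1 + 1 + 1 + 1 + 1 + 1 + 1 + 1 + 1 + 1 + 1 + 1 + 1 + 1 + 1 + 1 + 1 + 4 + 4 + 4 + 4 + 4 + 4 + 4 + 4 + 4 + 4 = 60. (For the product with Z/5Z: each of the 5 1-dim characters of Z/5Z tensors with each irrep of D_6, giving 5 copies of each D_6-dimension.)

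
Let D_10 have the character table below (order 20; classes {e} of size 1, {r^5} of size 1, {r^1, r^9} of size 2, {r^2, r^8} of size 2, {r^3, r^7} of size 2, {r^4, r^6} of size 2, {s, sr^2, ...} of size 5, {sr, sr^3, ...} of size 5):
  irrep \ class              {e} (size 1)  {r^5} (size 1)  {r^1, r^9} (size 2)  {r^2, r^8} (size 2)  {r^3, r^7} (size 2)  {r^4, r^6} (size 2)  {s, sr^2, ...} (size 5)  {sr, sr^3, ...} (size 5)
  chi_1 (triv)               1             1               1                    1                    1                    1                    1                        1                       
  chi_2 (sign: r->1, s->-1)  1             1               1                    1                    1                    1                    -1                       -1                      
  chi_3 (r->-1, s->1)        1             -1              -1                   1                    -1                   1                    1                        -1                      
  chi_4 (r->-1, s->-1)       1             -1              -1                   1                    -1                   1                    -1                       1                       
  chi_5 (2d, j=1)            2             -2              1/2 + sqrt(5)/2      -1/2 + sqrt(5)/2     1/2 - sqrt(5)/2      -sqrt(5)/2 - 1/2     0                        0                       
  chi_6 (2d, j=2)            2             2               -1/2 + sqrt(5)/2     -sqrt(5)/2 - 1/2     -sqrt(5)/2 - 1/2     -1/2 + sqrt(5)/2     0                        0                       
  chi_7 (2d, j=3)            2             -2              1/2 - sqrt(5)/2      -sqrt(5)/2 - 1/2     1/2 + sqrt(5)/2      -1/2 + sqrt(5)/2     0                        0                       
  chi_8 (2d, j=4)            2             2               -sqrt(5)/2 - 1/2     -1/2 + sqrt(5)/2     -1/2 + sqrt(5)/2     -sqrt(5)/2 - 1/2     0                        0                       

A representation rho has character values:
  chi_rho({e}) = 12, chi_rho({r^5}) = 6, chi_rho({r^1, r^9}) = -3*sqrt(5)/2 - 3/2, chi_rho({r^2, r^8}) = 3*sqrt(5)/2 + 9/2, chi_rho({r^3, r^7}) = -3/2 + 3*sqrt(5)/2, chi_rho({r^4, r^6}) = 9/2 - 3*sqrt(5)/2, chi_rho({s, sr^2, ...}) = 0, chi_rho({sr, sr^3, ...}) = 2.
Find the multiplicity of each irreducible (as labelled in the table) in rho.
Multiplicities: chi_1: 2, chi_2: 1, chi_3: 1, chi_4: 2, chi_5: 0, chi_6: 0, chi_7: 0, chi_8: 3.

Working: Use <chi_rho, chi> = (1/|G|) sum_C |C| * chi_rho(C) * conj(chi(C)) with |G| = 20 for each irreducible chi in the table:
  <chi_rho, chi_1> = (1/20)[1*(12)*conj(1) + 1*(6)*conj(1) + 2*(-3*sqrt(5)/2 - 3/2)*conj(1) + 2*(3*sqrt(5)/2 + 9/2)*conj(1) + 2*(-3/2 + 3*sqrt(5)/2)*conj(1) + 2*(9/2 - 3*sqrt(5)/2)*conj(1) + 5*(0)*conj(1) + 5*(2)*conj(1)]
      = (1/20)[(12) + (6) + (-3*sqrt(5) - 3) + (3*sqrt(5) + 9) + (-3 + 3*sqrt(5)) + (9 - 3*sqrt(5)) + (0) + (10)] = 40/20 = 2
  <chi_rho, chi_2> = (1/20)[1*(12)*conj(1) + 1*(6)*conj(1) + 2*(-3*sqrt(5)/2 - 3/2)*conj(1) + 2*(3*sqrt(5)/2 + 9/2)*conj(1) + 2*(-3/2 + 3*sqrt(5)/2)*conj(1) + 2*(9/2 - 3*sqrt(5)/2)*conj(1) + 5*(0)*conj(-1) + 5*(2)*conj(-1)]
      = (1/20)[(12) + (6) + (-3*sqrt(5) - 3) + (3*sqrt(5) + 9) + (-3 + 3*sqrt(5)) + (9 - 3*sqrt(5)) + (0) + (-10)] = 20/20 = 1
  <chi_rho, chi_3> = (1/20)[1*(12)*conj(1) + 1*(6)*conj(-1) + 2*(-3*sqrt(5)/2 - 3/2)*conj(-1) + 2*(3*sqrt(5)/2 + 9/2)*conj(1) + 2*(-3/2 + 3*sqrt(5)/2)*conj(-1) + 2*(9/2 - 3*sqrt(5)/2)*conj(1) + 5*(0)*conj(1) + 5*(2)*conj(-1)]
      = (1/20)[(12) + (-6) + (3 + 3*sqrt(5)) + (3*sqrt(5) + 9) + (3 - 3*sqrt(5)) + (9 - 3*sqrt(5)) + (0) + (-10)] = 20/20 = 1
  <chi_rho, chi_4> = (1/20)[1*(12)*conj(1) + 1*(6)*conj(-1) + 2*(-3*sqrt(5)/2 - 3/2)*conj(-1) + 2*(3*sqrt(5)/2 + 9/2)*conj(1) + 2*(-3/2 + 3*sqrt(5)/2)*conj(-1) + 2*(9/2 - 3*sqrt(5)/2)*conj(1) + 5*(0)*conj(-1) + 5*(2)*conj(1)]
      = (1/20)[(12) + (-6) + (3 + 3*sqrt(5)) + (3*sqrt(5) + 9) + (3 - 3*sqrt(5)) + (9 - 3*sqrt(5)) + (0) + (10)] = 40/20 = 2
  <chi_rho, chi_5> = (1/20)[1*(12)*conj(2) + 1*(6)*conj(-2) + 2*(-3*sqrt(5)/2 - 3/2)*conj(1/2 + sqrt(5)/2) + 2*(3*sqrt(5)/2 + 9/2)*conj(-1/2 + sqrt(5)/2) + 2*(-3/2 + 3*sqrt(5)/2)*conj(1/2 - sqrt(5)/2) + 2*(9/2 - 3*sqrt(5)/2)*conj(-sqrt(5)/2 - 1/2) + 5*(0)*conj(0) + 5*(2)*conj(0)]
      = (1/20)[(24) + (-12) + (-9 - 3*sqrt(5)) + (3 + 3*sqrt(5)) + (-9 + 3*sqrt(5)) + (3 - 3*sqrt(5)) + (0) + (0)] = 0/20 = 0
  <chi_rho, chi_6> = (1/20)[1*(12)*conj(2) + 1*(6)*conj(2) + 2*(-3*sqrt(5)/2 - 3/2)*conj(-1/2 + sqrt(5)/2) + 2*(3*sqrt(5)/2 + 9/2)*conj(-sqrt(5)/2 - 1/2) + 2*(-3/2 + 3*sqrt(5)/2)*conj(-sqrt(5)/2 - 1/2) + 2*(9/2 - 3*sqrt(5)/2)*conj(-1/2 + sqrt(5)/2) + 5*(0)*conj(0) + 5*(2)*conj(0)]
      = (1/20)[(24) + (12) + (-6) + (-6*sqrt(5) - 12) + (-6) + (-12 + 6*sqrt(5)) + (0) + (0)] = 0/20 = 0
  <chi_rho, chi_7> = (1/20)[1*(12)*conj(2) + 1*(6)*conj(-2) + 2*(-3*sqrt(5)/2 - 3/2)*conj(1/2 - sqrt(5)/2) + 2*(3*sqrt(5)/2 + 9/2)*conj(-sqrt(5)/2 - 1/2) + 2*(-3/2 + 3*sqrt(5)/2)*conj(1/2 + sqrt(5)/2) + 2*(9/2 - 3*sqrt(5)/2)*conj(-1/2 + sqrt(5)/2) + 5*(0)*conj(0) + 5*(2)*conj(0)]
      = (1/20)[(24) + (-12) + (6) + (-6*sqrt(5) - 12) + (6) + (-12 + 6*sqrt(5)) + (0) + (0)] = 0/20 = 0
  <chi_rho, chi_8> = (1/20)[1*(12)*conj(2) + 1*(6)*conj(2) + 2*(-3*sqrt(5)/2 - 3/2)*conj(-sqrt(5)/2 - 1/2) + 2*(3*sqrt(5)/2 + 9/2)*conj(-1/2 + sqrt(5)/2) + 2*(-3/2 + 3*sqrt(5)/2)*conj(-1/2 + sqrt(5)/2) + 2*(9/2 - 3*sqrt(5)/2)*conj(-sqrt(5)/2 - 1/2) + 5*(0)*conj(0) + 5*(2)*conj(0)]
      = (1/20)[(24) + (12) + (3*sqrt(5) + 9) + (3 + 3*sqrt(5)) + (9 - 3*sqrt(5)) + (3 - 3*sqrt(5)) + (0) + (0)] = 60/20 = 3
Dimension check: dim(rho) = sum (mult * dim) = 2*1 + 1*1 + 1*1 + 2*1 + 0*2 + 0*2 + 0*2 + 3*2 = 12 = chi_rho(e) = 12.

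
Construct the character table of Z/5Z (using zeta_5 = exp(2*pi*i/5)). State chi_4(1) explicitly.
Character table of Z/5Z (irreps indexed chi_0,...,chi_4 with chi_k(m) = zeta_5^(k*m), zeta_5 = exp(2*pi*i/5)):
  irrep \ class  {0} (size 1)  {1} (size 1)    {2} (size 1)    {3} (size 1)    {4} (size 1)  
  chi_0          1             1               1               1               1             
  chi_1          1             exp(2*I*pi/5)   exp(4*I*pi/5)   exp(-4*I*pi/5)  exp(-2*I*pi/5)
  chi_2          1             exp(4*I*pi/5)   exp(-2*I*pi/5)  exp(2*I*pi/5)   exp(-4*I*pi/5)
  chi_3          1             exp(-4*I*pi/5)  exp(2*I*pi/5)   exp(-2*I*pi/5)  exp(4*I*pi/5) 
  chi_4          1             exp(-2*I*pi/5)  exp(-4*I*pi/5)  exp(4*I*pi/5)   exp(2*I*pi/5) 

Spot check: chi_4(1) = zeta_5^(4*1) = zeta_5^4 = exp(-2*I*pi/5).

Derivation: Z/5Z is abelian, so all 5 irreducible complex representations are 1-dimensional. They are given by chi_k(m) = zeta_5^(k*m) for k = 0,...,4. Row orthogonality: sum_m chi_k(m) conj(chi_l(m)) = 5 * [k = l].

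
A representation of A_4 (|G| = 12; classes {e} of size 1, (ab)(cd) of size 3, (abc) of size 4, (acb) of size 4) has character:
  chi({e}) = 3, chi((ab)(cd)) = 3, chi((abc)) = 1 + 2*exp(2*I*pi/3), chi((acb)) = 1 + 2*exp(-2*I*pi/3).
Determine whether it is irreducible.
Not irreducible (reducible): <chi, chi> = 5 > 1.

Argument: <chi, chi> = (1/|G|) sum_C |C| * |chi(C)|^2 = (1/12)[1*|3|^2 + 3*|3|^2 + 4*|1 + 2*exp(2*I*pi/3)|^2 + 4*|1 + 2*exp(-2*I*pi/3)|^2]
  = (1/12)[(9) + (27) + (12) + (12)] = 60/12 = 5.
(Exp terms are combined using exp(i*s)*conj(exp(i*t)) = exp(i*(s-t)), and sums of them are collapsed using the identity that for every m > 1 the m distinct m-th roots of unity sum to 0, e.g. 1 + exp(2*I*pi/3) + exp(-2*I*pi/3) = 0.)
A character is irreducible iff <chi, chi> = 1, so this representation is reducible.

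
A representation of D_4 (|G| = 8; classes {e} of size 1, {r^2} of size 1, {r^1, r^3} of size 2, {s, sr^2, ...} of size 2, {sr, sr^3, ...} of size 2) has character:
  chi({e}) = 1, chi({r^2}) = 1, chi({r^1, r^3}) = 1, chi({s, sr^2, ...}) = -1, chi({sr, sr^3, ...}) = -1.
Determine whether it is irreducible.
Irreducible: <chi, chi> = 1.

Explanation: <chi, chi> = (1/|G|) sum_C |C| * |chi(C)|^2 = (1/8)[1*|1|^2 + 1*|1|^2 + 2*|1|^2 + 2*|-1|^2 + 2*|-1|^2]
  = (1/8)[(1) + (1) + (2) + (2) + (2)] = 8/8 = 1.
A character is irreducible iff <chi, chi> = 1, so this representation is irreducible.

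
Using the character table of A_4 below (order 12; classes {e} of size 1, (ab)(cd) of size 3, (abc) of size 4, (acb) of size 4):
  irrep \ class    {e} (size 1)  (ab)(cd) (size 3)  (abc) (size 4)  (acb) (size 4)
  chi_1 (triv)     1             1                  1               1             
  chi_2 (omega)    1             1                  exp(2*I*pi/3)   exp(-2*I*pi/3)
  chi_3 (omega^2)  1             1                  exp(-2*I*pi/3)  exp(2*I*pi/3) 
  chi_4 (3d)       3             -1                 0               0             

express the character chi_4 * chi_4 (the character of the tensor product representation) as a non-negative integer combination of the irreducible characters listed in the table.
chi_4 tensor chi_4 = chi_1 + chi_2 + chi_3 + 2*chi_4 (all other irreducibles have multiplicity 0).

Details: The character of a tensor product is the pointwise product (chi_4 * chi_4)(C) = chi_4(C) * chi_4(C):
  {e}: (3)*(3), (ab)(cd): (-1)*(-1), (abc): (0)*(0), (acb): (0)*(0)
so (chi_4 * chi_4) takes values
  {e} -> 9, (ab)(cd) -> 1, (abc) -> 0, (acb) -> 0.
Now take the inner product of this character with each irreducible chi from the table, <chi_4*chi_4, chi> = (1/12) sum_C |C| (chi_4*chi_4)(C) conj(chi(C)):
  <chi_4*chi_4, chi_1> = (1/12)[1*(9)*conj(1) + 3*(1)*conj(1) + 4*(0)*conj(1) + 4*(0)*conj(1)]
      = (1/12)[(9) + (3) + (0) + (0)] = 12/12 = 1
  <chi_4*chi_4, chi_2> = (1/12)[1*(9)*conj(1) + 3*(1)*conj(1) + 4*(0)*conj(exp(2*I*pi/3)) + 4*(0)*conj(exp(-2*I*pi/3))]
      = (1/12)[(9) + (3) + (0) + (0)] = 12/12 = 1
  <chi_4*chi_4, chi_3> = (1/12)[1*(9)*conj(1) + 3*(1)*conj(1) + 4*(0)*conj(exp(-2*I*pi/3)) + 4*(0)*conj(exp(2*I*pi/3))]
      = (1/12)[(9) + (3) + (0) + (0)] = 12/12 = 1
  <chi_4*chi_4, chi_4> = (1/12)[1*(9)*conj(3) + 3*(1)*conj(-1) + 4*(0)*conj(0) + 4*(0)*conj(0)]
      = (1/12)[(27) + (-3) + (0) + (0)] = 24/12 = 2
(Exp terms are combined using exp(i*s)*conj(exp(i*t)) = exp(i*(s-t)), and sums of them are collapsed using the identity that for every m > 1 the m distinct m-th roots of unity sum to 0, e.g. 1 + exp(2*I*pi/3) + exp(-2*I*pi/3) = 0.)
Hence the multiplicities are chi_1: 1, chi_2: 1, chi_3: 1, chi_4: 2. Dimension check: dim(chi_4)*dim(chi_4) = 3*3 = 9 and sum (mult * dim) = 1*1 + 1*1 + 1*1 + 2*3 = 9.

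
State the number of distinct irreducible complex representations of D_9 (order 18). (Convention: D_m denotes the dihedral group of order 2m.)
6

Proof sketch: The number of irreducible complex representations of a finite group equals its number of conjugacy classes. D_9 has 6 conjugacy classes ((n+3)/2 for n odd), so D_9 (order 18) has exactly 6 irreducible complex representations.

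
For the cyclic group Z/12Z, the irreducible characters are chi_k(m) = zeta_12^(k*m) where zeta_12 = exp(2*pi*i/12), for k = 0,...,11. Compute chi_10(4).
chi_10(4) = zeta_12^40 = exp(2*I*pi/3)

Working: chi_10(4) = zeta_12^(10*4) = zeta_12^40. Since zeta_12^12 = 1, this equals zeta_12^4 = exp(2*pi*i*4/12) = exp(2*I*pi/3).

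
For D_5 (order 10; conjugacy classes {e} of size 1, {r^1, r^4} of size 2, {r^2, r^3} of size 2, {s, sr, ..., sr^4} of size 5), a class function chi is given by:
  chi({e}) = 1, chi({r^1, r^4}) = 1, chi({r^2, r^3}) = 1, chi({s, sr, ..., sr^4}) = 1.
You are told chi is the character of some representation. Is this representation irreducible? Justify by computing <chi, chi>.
Irreducible: <chi, chi> = 1.

Justification: <chi, chi> = (1/|G|) sum_C |C| * |chi(C)|^2 = (1/10)[1*|1|^2 + 2*|1|^2 + 2*|1|^2 + 5*|1|^2]
  = (1/10)[(1) + (2) + (2) + (5)] = 10/10 = 1.
A character is irreducible iff <chi, chi> = 1, so this representation is irreducible.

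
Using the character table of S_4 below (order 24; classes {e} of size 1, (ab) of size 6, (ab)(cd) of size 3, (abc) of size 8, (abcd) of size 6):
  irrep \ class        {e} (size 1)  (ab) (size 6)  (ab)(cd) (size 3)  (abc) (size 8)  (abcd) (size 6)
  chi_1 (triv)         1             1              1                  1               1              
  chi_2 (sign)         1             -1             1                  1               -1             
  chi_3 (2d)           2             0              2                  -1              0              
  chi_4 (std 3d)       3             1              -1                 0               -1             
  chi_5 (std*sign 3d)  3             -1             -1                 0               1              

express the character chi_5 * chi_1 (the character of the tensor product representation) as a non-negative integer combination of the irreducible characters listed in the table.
chi_5 tensor chi_1 = chi_5 (all other irreducibles have multiplicity 0).

Explanation: The character of a tensor product is the pointwise product (chi_5 * chi_1)(C) = chi_5(C) * chi_1(C):
  {e}: (3)*(1), (ab): (-1)*(1), (ab)(cd): (-1)*(1), (abc): (0)*(1), (abcd): (1)*(1)
so (chi_5 * chi_1) takes values
  {e} -> 3, (ab) -> -1, (ab)(cd) -> -1, (abc) -> 0, (abcd) -> 1.
Now take the inner product of this character with each irreducible chi from the table, <chi_5*chi_1, chi> = (1/24) sum_C |C| (chi_5*chi_1)(C) conj(chi(C)):
  <chi_5*chi_1, chi_1> = (1/24)[1*(3)*conj(1) + 6*(-1)*conj(1) + 3*(-1)*conj(1) + 8*(0)*conj(1) + 6*(1)*conj(1)]
      = (1/24)[(3) + (-6) + (-3) + (0) + (6)] = 0/24 = 0
  <chi_5*chi_1, chi_2> = (1/24)[1*(3)*conj(1) + 6*(-1)*conj(-1) + 3*(-1)*conj(1) + 8*(0)*conj(1) + 6*(1)*conj(-1)]
      = (1/24)[(3) + (6) + (-3) + (0) + (-6)] = 0/24 = 0
  <chi_5*chi_1, chi_3> = (1/24)[1*(3)*conj(2) + 6*(-1)*conj(0) + 3*(-1)*conj(2) + 8*(0)*conj(-1) + 6*(1)*conj(0)]
      = (1/24)[(6) + (0) + (-6) + (0) + (0)] = 0/24 = 0
  <chi_5*chi_1, chi_4> = (1/24)[1*(3)*conj(3) + 6*(-1)*conj(1) + 3*(-1)*conj(-1) + 8*(0)*conj(0) + 6*(1)*conj(-1)]
      = (1/24)[(9) + (-6) + (3) + (0) + (-6)] = 0/24 = 0
  <chi_5*chi_1, chi_5> = (1/24)[1*(3)*conj(3) + 6*(-1)*conj(-1) + 3*(-1)*conj(-1) + 8*(0)*conj(0) + 6*(1)*conj(1)]
      = (1/24)[(9) + (6) + (3) + (0) + (6)] = 24/24 = 1
Hence the multiplicities are chi_5: 1. Dimension check: dim(chi_5)*dim(chi_1) = 3*1 = 3 and sum (mult * dim) = 1*3 = 3.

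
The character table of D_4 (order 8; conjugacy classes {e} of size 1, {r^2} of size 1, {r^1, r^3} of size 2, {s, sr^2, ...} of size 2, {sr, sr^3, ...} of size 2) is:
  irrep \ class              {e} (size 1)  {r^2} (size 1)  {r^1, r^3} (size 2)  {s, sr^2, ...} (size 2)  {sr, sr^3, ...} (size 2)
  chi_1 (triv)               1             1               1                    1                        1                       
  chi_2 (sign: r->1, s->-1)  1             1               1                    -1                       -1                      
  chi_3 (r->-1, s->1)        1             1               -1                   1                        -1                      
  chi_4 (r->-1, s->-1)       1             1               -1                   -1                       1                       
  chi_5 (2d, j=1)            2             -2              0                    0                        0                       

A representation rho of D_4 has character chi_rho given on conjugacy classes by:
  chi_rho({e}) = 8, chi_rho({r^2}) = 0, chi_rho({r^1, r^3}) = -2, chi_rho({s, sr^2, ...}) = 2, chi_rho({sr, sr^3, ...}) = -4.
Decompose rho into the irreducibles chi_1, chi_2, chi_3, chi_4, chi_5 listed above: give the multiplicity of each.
Multiplicities: chi_1: 0, chi_2: 1, chi_3: 3, chi_4: 0, chi_5: 2.

Proof sketch: Use <chi_rho, chi> = (1/|G|) sum_C |C| * chi_rho(C) * conj(chi(C)) with |G| = 8 for each irreducible chi in the table:
  <chi_rho, chi_1> = (1/8)[1*(8)*conj(1) + 1*(0)*conj(1) + 2*(-2)*conj(1) + 2*(2)*conj(1) + 2*(-4)*conj(1)]
      = (1/8)[(8) + (0) + (-4) + (4) + (-8)] = 0/8 = 0
  <chi_rho, chi_2> = (1/8)[1*(8)*conj(1) + 1*(0)*conj(1) + 2*(-2)*conj(1) + 2*(2)*conj(-1) + 2*(-4)*conj(-1)]
      = (1/8)[(8) + (0) + (-4) + (-4) + (8)] = 8/8 = 1
  <chi_rho, chi_3> = (1/8)[1*(8)*conj(1) + 1*(0)*conj(1) + 2*(-2)*conj(-1) + 2*(2)*conj(1) + 2*(-4)*conj(-1)]
      = (1/8)[(8) + (0) + (4) + (4) + (8)] = 24/8 = 3
  <chi_rho, chi_4> = (1/8)[1*(8)*conj(1) + 1*(0)*conj(1) + 2*(-2)*conj(-1) + 2*(2)*conj(-1) + 2*(-4)*conj(1)]
      = (1/8)[(8) + (0) + (4) + (-4) + (-8)] = 0/8 = 0
  <chi_rho, chi_5> = (1/8)[1*(8)*conj(2) + 1*(0)*conj(-2) + 2*(-2)*conj(0) + 2*(2)*conj(0) + 2*(-4)*conj(0)]
      = (1/8)[(16) + (0) + (0) + (0) + (0)] = 16/8 = 2
Dimension check: dim(rho) = sum (mult * dim) = 0*1 + 1*1 + 3*1 + 0*1 + 2*2 = 8 = chi_rho(e) = 8.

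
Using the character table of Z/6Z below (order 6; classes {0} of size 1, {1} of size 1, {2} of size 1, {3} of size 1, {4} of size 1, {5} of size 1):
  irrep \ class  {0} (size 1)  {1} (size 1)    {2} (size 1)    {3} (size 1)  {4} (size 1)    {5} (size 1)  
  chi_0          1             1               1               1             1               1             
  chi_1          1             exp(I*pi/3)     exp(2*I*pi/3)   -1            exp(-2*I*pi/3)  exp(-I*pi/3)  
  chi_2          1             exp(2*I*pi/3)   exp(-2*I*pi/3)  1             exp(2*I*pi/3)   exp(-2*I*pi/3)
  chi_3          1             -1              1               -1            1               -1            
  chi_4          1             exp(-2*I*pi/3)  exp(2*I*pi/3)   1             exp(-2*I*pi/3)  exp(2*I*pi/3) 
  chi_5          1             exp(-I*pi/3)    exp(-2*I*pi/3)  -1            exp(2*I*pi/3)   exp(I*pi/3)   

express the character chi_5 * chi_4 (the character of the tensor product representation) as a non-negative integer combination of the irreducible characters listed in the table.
chi_5 tensor chi_4 = chi_3 (all other irreducibles have multiplicity 0).

The character of a tensor product is the pointwise product (chi_5 * chi_4)(C) = chi_5(C) * chi_4(C):
  {0}: (1)*(1), {1}: (exp(-I*pi/3))*(exp(-2*I*pi/3)), {2}: (exp(-2*I*pi/3))*(exp(2*I*pi/3)), {3}: (-1)*(1), {4}: (exp(2*I*pi/3))*(exp(-2*I*pi/3)), {5}: (exp(I*pi/3))*(exp(2*I*pi/3))
so (chi_5 * chi_4) takes values
  {0} -> 1, {1} -> -1, {2} -> 1, {3} -> -1, {4} -> 1, {5} -> -1.
Now take the inner product of this character with each irreducible chi from the table, <chi_5*chi_4, chi> = (1/6) sum_C |C| (chi_5*chi_4)(C) conj(chi(C)):
  <chi_5*chi_4, chi_0> = (1/6)[1*(1)*conj(1) + 1*(-1)*conj(1) + 1*(1)*conj(1) + 1*(-1)*conj(1) + 1*(1)*conj(1) + 1*(-1)*conj(1)]
      = (1/6)[(1) + (-1) + (1) + (-1) + (1) + (-1)] = 0/6 = 0
  <chi_5*chi_4, chi_1> = (1/6)[1*(1)*conj(1) + 1*(-1)*conj(exp(I*pi/3)) + 1*(1)*conj(exp(2*I*pi/3)) + 1*(-1)*conj(-1) + 1*(1)*conj(exp(-2*I*pi/3)) + 1*(-1)*conj(exp(-I*pi/3))]
      = (1/6)[(1) + (-exp(-I*pi/3)) + (exp(-2*I*pi/3)) + (1) + (exp(2*I*pi/3)) + (-exp(I*pi/3))] = 0/6 = 0
  <chi_5*chi_4, chi_2> = (1/6)[1*(1)*conj(1) + 1*(-1)*conj(exp(2*I*pi/3)) + 1*(1)*conj(exp(-2*I*pi/3)) + 1*(-1)*conj(1) + 1*(1)*conj(exp(2*I*pi/3)) + 1*(-1)*conj(exp(-2*I*pi/3))]
      = (1/6)[(1) + (-exp(-2*I*pi/3)) + (exp(2*I*pi/3)) + (-1) + (exp(-2*I*pi/3)) + (-exp(2*I*pi/3))] = 0/6 = 0
  <chi_5*chi_4, chi_3> = (1/6)[1*(1)*conj(1) + 1*(-1)*conj(-1) + 1*(1)*conj(1) + 1*(-1)*conj(-1) + 1*(1)*conj(1) + 1*(-1)*conj(-1)]
      = (1/6)[(1) + (1) + (1) + (1) + (1) + (1)] = 6/6 = 1
  <chi_5*chi_4, chi_4> = (1/6)[1*(1)*conj(1) + 1*(-1)*conj(exp(-2*I*pi/3)) + 1*(1)*conj(exp(2*I*pi/3)) + 1*(-1)*conj(1) + 1*(1)*conj(exp(-2*I*pi/3)) + 1*(-1)*conj(exp(2*I*pi/3))]
      = (1/6)[(1) + (-exp(2*I*pi/3)) + (exp(-2*I*pi/3)) + (-1) + (exp(2*I*pi/3)) + (-exp(-2*I*pi/3))] = 0/6 = 0
  <chi_5*chi_4, chi_5> = (1/6)[1*(1)*conj(1) + 1*(-1)*conj(exp(-I*pi/3)) + 1*(1)*conj(exp(-2*I*pi/3)) + 1*(-1)*conj(-1) + 1*(1)*conj(exp(2*I*pi/3)) + 1*(-1)*conj(exp(I*pi/3))]
      = (1/6)[(1) + (-exp(I*pi/3)) + (exp(2*I*pi/3)) + (1) + (exp(-2*I*pi/3)) + (-exp(-I*pi/3))] = 0/6 = 0
(Exp terms are combined using exp(i*s)*conj(exp(i*t)) = exp(i*(s-t)), and sums of them are collapsed using the identity that for every m > 1 the m distinct m-th roots of unity sum to 0, e.g. 1 + exp(2*I*pi/3) + exp(-2*I*pi/3) = 0.)
Hence the multiplicities are chi_3: 1. Dimension check: dim(chi_5)*dim(chi_4) = 1*1 = 1 and sum (mult * dim) = 1*1 = 1.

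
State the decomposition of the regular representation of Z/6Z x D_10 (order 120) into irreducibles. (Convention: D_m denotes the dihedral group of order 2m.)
Each irreducible V_i of dimension d_i appears with multiplicity d_i, i.e. rho_reg = (direct sum over all irreducibles V_i) d_i V_i. The irreducible dimensions for Z/6Z x D_10 are 1, 1, 1, 1, 1, 1, 1, 1, 1, 1, 1, 1, 1, 1, 1, 1, 1, 1, 1, 1, 1, 1, 1, 1, 2, 2, 2, 2, 2, 2, 2, 2, 2, 2, 2, 2, 2, 2, 2, 2, 2, 2, 2, 2, 2, 2, 2, 2: 24 irreducibles of dimension 1, each with multiplicity 1; 24 irreducibles of dimension 2, each with multiplicity 2. Total dimension 24*1*1 + 24*2*2 = 120 = |G|.

Solution. General theorem: in the regular representation of a finite group G, each irreducible appears with multiplicity equal to its dimension. Check: dim(rho_reg) = sum d_i^2 = 1 + 1 + 1 + 1 + 1 + 1 + 1 + 1 + 1 + 1 + 1 + 1 + 1 + 1 + 1 + 1 + 1 + 1 + 1 + 1 + 1 + 1 + 1 + 1 + 4 + 4 + 4 + 4 + 4 + 4 + 4 + 4 + 4 + 4 + 4 + 4 + 4 + 4 + 4 + 4 + 4 + 4 + 4 + 4 + 4 + 4 + 4 + 4 = 120 = |G|.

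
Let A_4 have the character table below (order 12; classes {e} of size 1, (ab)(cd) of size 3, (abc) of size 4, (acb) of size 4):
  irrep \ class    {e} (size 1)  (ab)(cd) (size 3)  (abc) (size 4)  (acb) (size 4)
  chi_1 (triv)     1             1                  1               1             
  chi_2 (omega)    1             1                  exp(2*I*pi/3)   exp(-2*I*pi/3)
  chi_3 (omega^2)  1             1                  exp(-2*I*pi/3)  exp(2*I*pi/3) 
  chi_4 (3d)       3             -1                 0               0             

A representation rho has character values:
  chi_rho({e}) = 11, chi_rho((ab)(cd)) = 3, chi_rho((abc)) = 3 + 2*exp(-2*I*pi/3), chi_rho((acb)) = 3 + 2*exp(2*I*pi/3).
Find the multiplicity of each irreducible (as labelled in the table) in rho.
Multiplicities: chi_1: 3, chi_2: 0, chi_3: 2, chi_4: 2.

Details: Use <chi_rho, chi> = (1/|G|) sum_C |C| * chi_rho(C) * conj(chi(C)) with |G| = 12 for each irreducible chi in the table:
  <chi_rho, chi_1> = (1/12)[1*(11)*conj(1) + 3*(3)*conj(1) + 4*(3 + 2*exp(-2*I*pi/3))*conj(1) + 4*(3 + 2*exp(2*I*pi/3))*conj(1)]
      = (1/12)[(11) + (9) + (12 + 8*exp(-2*I*pi/3)) + (12 + 8*exp(2*I*pi/3))] = 36/12 = 3
  <chi_rho, chi_2> = (1/12)[1*(11)*conj(1) + 3*(3)*conj(1) + 4*(3 + 2*exp(-2*I*pi/3))*conj(exp(2*I*pi/3)) + 4*(3 + 2*exp(2*I*pi/3))*conj(exp(-2*I*pi/3))]
      = (1/12)[(11) + (9) + (12*exp(-2*I*pi/3) + 8*exp(2*I*pi/3)) + (8*exp(-2*I*pi/3) + 12*exp(2*I*pi/3))] = 0/12 = 0
  <chi_rho, chi_3> = (1/12)[1*(11)*conj(1) + 3*(3)*conj(1) + 4*(3 + 2*exp(-2*I*pi/3))*conj(exp(-2*I*pi/3)) + 4*(3 + 2*exp(2*I*pi/3))*conj(exp(2*I*pi/3))]
      = (1/12)[(11) + (9) + (8 + 12*exp(2*I*pi/3)) + (8 + 12*exp(-2*I*pi/3))] = 24/12 = 2
  <chi_rho, chi_4> = (1/12)[1*(11)*conj(3) + 3*(3)*conj(-1) + 4*(3 + 2*exp(-2*I*pi/3))*conj(0) + 4*(3 + 2*exp(2*I*pi/3))*conj(0)]
      = (1/12)[(33) + (-9) + (0) + (0)] = 24/12 = 2
(Exp terms are combined using exp(i*s)*conj(exp(i*t)) = exp(i*(s-t)), and sums of them are collapsed using the identity that for every m > 1 the m distinct m-th roots of unity sum to 0, e.g. 1 + exp(2*I*pi/3) + exp(-2*I*pi/3) = 0.)
Dimension check: dim(rho) = sum (mult * dim) = 3*1 + 0*1 + 2*1 + 2*3 = 11 = chi_rho(e) = 11.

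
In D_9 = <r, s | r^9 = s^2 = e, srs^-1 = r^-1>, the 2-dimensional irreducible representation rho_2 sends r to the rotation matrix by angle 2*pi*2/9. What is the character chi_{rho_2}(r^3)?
chi_{rho_2}(r^3) = 2*cos(2*pi*2*3/9) = -1

Details: rho_2(r^3) is rotation by angle 2*pi*2*3/9, whose trace is 2*cos(2*pi*2*3/9) = -1.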